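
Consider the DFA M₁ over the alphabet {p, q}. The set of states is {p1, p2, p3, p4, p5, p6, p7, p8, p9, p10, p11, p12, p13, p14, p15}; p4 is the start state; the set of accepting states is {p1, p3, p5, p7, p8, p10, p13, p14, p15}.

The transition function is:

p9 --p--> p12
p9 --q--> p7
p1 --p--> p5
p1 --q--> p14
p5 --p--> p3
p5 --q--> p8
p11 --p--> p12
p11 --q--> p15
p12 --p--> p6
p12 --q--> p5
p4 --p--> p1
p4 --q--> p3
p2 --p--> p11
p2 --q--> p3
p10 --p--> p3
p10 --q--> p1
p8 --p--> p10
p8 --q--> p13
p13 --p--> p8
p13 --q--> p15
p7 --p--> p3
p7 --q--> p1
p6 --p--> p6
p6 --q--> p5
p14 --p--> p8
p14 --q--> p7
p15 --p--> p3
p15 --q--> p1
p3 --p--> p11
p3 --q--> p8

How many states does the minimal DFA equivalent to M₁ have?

6

Reachable states from the start: {p1,p3,p4,p5,p6,p7,p8,p10,p11,p12,p13,p14,p15}. Unreachable: {p2,p9} — drop them.
Initial partition by acceptance: {p1,p3,p5,p7,p8,p10,p13,p14,p15} | {p4,p6,p11,p12}.
Split {p1,p3,p5,p7,p8,p10,p13,p14,p15} by δ(·,p) → {p1,p5,p7,p8,p10,p13,p14,p15} and {p3}.
Split {p1,p5,p7,p8,p10,p13,p14,p15} by δ(·,p) → {p1,p8,p13,p14} and {p5,p7,p10,p15}.
Split {p1,p8,p13,p14} by δ(·,p) → {p1,p8} and {p13,p14}.
On input p, block {p4,p6,p11,p12} splits into {p6,p11,p12} and {p4}.
Stable partition: {p1,p8} | {p6,p11,p12} | {p3} | {p5,p7,p10,p15} | {p13,p14} | {p4} — 6 equivalence classes.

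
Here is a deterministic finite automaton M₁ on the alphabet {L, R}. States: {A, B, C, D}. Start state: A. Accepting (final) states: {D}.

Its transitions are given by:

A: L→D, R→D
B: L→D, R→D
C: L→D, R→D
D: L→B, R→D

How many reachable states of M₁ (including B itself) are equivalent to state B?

First remove the unreachable states {C}; 3 states remain.
P0 = {D} | {A,B}.
The partition is now stable with 2 blocks: {D} | {A,B}.
State B belongs to the block {A,B}, which has 2 states.

2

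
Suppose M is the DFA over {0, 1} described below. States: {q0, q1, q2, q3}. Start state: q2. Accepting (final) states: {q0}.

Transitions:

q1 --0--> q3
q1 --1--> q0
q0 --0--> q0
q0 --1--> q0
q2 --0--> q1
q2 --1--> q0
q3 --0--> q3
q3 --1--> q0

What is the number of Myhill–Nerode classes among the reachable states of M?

2

Every state is reachable, so we keep all 4.
Start with accepting vs non-accepting: {q0} | {q1,q2,q3}.
Stable partition: {q0} | {q1,q2,q3} — 2 equivalence classes.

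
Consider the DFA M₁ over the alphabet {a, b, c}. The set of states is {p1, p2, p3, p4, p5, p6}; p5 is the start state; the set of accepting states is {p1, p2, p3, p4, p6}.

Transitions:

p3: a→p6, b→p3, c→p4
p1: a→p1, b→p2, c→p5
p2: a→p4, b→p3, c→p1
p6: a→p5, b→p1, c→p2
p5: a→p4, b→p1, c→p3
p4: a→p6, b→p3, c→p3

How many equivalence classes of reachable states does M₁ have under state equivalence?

5

P0 = {p1,p2,p3,p4,p6} | {p5}.
Refine {p1,p2,p3,p4,p6} on symbol a: members go to different blocks, giving {p1,p2,p3,p4} and {p6}.
Split {p1,p2,p3,p4} by δ(·,a) → {p1,p2} and {p3,p4}.
Refine {p1,p2} on symbol a: members go to different blocks, giving {p1} and {p2}.
The partition is now stable with 5 blocks: {p1} | {p5} | {p6} | {p3,p4} | {p2}.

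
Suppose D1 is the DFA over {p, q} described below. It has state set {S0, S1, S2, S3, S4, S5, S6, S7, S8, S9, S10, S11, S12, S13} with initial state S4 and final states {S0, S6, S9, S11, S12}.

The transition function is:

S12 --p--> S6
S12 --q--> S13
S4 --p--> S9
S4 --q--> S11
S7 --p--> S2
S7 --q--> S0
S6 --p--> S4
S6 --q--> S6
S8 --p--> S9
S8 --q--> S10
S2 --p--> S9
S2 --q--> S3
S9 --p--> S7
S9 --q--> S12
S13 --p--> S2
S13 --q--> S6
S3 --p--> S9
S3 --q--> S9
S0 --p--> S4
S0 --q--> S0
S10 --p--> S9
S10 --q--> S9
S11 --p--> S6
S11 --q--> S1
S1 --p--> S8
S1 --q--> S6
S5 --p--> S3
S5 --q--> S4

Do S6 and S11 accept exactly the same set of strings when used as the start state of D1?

No

Reachable states from the start: {S0,S1,S2,S3,S4,S6,S7,S8,S9,S10,S11,S12,S13}. Unreachable: {S5} — drop them.
Initial partition by acceptance: {S0,S6,S9,S11,S12} | {S1,S2,S3,S4,S7,S8,S10,S13}.
Split {S0,S6,S9,S11,S12} by δ(·,p) → {S0,S6,S9} and {S11,S12}.
Refine {S0,S6,S9} on symbol q: members go to different blocks, giving {S0,S6} and {S9}.
On input p, block {S1,S2,S3,S4,S7,S8,S10,S13} splits into {S2,S3,S4,S8,S10} and {S1,S7,S13}.
Refine {S2,S3,S4,S8,S10} on symbol q: members go to different blocks, giving {S2,S8} and {S3,S10} and {S4}.
No further refinement is possible. Final partition (7 blocks): {S0,S6} | {S2,S8} | {S11,S12} | {S9} | {S1,S7,S13} | {S3,S10} | {S4}.
S6 and S11 end up in different blocks, so they are distinguishable. For instance, the string 'p' is accepted from only S11.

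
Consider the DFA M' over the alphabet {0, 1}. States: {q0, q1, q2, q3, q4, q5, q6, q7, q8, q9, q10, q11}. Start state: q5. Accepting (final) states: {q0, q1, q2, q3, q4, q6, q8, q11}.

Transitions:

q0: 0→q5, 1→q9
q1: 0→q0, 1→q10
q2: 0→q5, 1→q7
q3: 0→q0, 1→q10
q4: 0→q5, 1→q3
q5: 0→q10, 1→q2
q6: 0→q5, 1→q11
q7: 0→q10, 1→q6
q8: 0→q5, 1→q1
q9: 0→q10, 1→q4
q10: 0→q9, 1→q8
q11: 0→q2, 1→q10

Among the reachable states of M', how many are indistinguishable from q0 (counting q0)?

2

Initial partition by acceptance: {q0,q1,q2,q3,q4,q6,q8,q11} | {q5,q7,q9,q10}.
On input 0, block {q0,q1,q2,q3,q4,q6,q8,q11} splits into {q0,q2,q4,q6,q8} and {q1,q3,q11}.
Refine {q0,q2,q4,q6,q8} on symbol 1: members go to different blocks, giving {q4,q6,q8} and {q0,q2}.
Refine {q5,q7,q9,q10} on symbol 1: members go to different blocks, giving {q7,q9,q10} and {q5}.
Stable partition: {q4,q6,q8} | {q7,q9,q10} | {q1,q3,q11} | {q0,q2} | {q5} — 5 equivalence classes.
The equivalence class containing q0 is {q0,q2}, of size 2.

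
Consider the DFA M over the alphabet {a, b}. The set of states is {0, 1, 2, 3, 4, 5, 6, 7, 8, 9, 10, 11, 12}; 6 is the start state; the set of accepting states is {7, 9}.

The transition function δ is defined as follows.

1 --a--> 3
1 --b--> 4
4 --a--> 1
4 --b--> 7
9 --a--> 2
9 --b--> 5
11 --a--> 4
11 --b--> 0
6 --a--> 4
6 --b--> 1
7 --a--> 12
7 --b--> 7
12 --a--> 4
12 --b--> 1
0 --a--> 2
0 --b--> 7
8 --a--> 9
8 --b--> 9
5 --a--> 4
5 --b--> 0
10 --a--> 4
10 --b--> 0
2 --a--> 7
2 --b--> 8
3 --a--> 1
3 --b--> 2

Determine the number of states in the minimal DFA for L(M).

10

First remove the unreachable states {10,11}; 11 states remain.
Start with accepting vs non-accepting: {7,9} | {0,1,2,3,4,5,6,8,12}.
Split {7,9} by δ(·,b) → {7} and {9}.
Split {0,1,2,3,4,5,6,8,12} by δ(·,a) → {0,1,3,4,5,6,12} and {2} and {8}.
On input a, block {0,1,3,4,5,6,12} splits into {1,3,4,5,6,12} and {0}.
Split {1,3,4,5,6,12} by δ(·,b) → {1,6,12} and {3} and {4} and {5}.
Split {1,6,12} by δ(·,a) → {6,12} and {1}.
The partition is now stable with 10 blocks: {7} | {6,12} | {9} | {2} | {8} | {0} | {3} | {4} | {5} | {1}.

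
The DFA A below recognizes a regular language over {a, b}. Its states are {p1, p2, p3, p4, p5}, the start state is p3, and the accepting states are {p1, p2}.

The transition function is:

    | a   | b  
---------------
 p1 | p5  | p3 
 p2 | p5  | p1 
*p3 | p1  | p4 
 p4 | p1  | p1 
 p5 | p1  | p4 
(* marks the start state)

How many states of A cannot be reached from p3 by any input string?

Starting at p3 and following transitions, the reachable set is {p1, p3, p4, p5}. That leaves p2 unreachable — 1 in total.

1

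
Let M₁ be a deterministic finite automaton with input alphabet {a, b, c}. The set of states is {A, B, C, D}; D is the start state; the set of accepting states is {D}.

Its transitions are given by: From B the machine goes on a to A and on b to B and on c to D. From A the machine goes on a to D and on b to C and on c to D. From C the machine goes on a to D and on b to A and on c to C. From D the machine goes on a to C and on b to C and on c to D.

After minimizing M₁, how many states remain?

3

States {B} cannot be reached from the start state, so discard them.
P0 = {D} | {A,C}.
On input c, block {A,C} splits into {A} and {C}.
No further refinement is possible. Final partition (3 blocks): {D} | {A} | {C}.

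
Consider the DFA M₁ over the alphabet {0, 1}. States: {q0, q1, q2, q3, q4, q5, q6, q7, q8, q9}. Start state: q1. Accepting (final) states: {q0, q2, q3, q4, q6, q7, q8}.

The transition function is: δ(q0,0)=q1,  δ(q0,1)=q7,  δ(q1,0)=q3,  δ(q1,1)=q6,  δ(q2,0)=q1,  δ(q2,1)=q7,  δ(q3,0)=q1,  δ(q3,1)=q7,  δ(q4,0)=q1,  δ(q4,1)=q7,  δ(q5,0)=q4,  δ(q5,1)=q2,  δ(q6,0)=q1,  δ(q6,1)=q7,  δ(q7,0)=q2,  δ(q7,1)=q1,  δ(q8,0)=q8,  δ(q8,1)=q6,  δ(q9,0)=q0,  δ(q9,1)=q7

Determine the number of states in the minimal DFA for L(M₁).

Reachable states from the start: {q1,q2,q3,q6,q7}. Unreachable: {q0,q4,q5,q8,q9} — drop them.
P0 = {q2,q3,q6,q7} | {q1}.
Split {q2,q3,q6,q7} by δ(·,0) → {q2,q3,q6} and {q7}.
Stable partition: {q2,q3,q6} | {q1} | {q7} — 3 equivalence classes.

3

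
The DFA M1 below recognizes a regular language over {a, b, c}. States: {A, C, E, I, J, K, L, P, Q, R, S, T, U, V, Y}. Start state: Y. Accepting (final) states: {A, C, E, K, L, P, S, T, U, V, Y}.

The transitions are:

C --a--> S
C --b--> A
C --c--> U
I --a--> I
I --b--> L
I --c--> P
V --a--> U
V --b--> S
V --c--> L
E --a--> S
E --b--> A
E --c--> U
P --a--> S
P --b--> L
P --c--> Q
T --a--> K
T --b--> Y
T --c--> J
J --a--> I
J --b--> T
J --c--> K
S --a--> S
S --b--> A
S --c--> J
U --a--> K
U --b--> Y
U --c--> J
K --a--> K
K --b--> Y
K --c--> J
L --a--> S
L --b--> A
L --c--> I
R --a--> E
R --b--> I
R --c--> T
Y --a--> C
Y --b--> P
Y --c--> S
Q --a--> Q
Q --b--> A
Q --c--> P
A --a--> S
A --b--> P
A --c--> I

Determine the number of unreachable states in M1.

3

No path from Y leads to E, R, V; the other 12 states are all reachable.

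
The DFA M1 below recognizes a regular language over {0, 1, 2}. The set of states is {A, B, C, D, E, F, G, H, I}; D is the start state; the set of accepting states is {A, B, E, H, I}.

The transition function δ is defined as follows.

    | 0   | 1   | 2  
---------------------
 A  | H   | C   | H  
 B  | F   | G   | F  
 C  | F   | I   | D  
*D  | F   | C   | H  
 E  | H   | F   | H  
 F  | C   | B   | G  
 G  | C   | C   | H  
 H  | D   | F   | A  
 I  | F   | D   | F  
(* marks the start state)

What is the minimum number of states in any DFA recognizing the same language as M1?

First remove the unreachable states {E}; 8 states remain.
Initial partition by acceptance: {A,B,H,I} | {C,D,F,G}.
Refine {A,B,H,I} on symbol 0: members go to different blocks, giving {B,H,I} and {A}.
Refine {B,H,I} on symbol 2: members go to different blocks, giving {B,I} and {H}.
Split {C,D,F,G} by δ(·,1) → {C,F} and {D,G}.
Stable partition: {B,I} | {C,F} | {A} | {H} | {D,G} — 5 equivalence classes.

5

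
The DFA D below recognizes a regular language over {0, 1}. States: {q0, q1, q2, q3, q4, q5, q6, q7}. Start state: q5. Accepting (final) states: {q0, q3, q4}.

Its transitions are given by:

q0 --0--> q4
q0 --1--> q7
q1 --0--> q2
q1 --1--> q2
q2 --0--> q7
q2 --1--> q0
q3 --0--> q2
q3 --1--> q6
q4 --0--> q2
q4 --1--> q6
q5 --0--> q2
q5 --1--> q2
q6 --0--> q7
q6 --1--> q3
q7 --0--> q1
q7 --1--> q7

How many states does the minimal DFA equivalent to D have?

6

Every state is reachable, so we keep all 8.
P0 = {q0,q3,q4} | {q1,q2,q5,q6,q7}.
Split {q0,q3,q4} by δ(·,0) → {q3,q4} and {q0}.
On input 1, block {q1,q2,q5,q6,q7} splits into {q1,q5,q7} and {q2} and {q6}.
Split {q1,q5,q7} by δ(·,0) → {q1,q5} and {q7}.
Stable partition: {q3,q4} | {q1,q5} | {q0} | {q2} | {q6} | {q7} — 6 equivalence classes.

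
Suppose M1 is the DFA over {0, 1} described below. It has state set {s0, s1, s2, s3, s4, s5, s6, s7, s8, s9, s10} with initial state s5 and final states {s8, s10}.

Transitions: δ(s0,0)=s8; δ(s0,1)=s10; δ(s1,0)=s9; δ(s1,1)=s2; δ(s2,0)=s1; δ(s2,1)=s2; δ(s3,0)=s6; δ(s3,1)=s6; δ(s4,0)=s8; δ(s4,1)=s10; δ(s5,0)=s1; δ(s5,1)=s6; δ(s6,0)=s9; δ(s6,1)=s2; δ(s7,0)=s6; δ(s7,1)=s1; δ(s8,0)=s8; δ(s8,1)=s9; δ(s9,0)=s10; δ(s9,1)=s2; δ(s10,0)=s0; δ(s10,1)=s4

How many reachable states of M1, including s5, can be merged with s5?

1

First remove the unreachable states {s3,s7}; 9 states remain.
Start with accepting vs non-accepting: {s8,s10} | {s0,s1,s2,s4,s5,s6,s9}.
Refine {s8,s10} on symbol 0: members go to different blocks, giving {s8} and {s10}.
Split {s0,s1,s2,s4,s5,s6,s9} by δ(·,0) → {s1,s2,s5,s6} and {s0,s4} and {s9}.
On input 0, block {s1,s2,s5,s6} splits into {s1,s6} and {s2,s5}.
Split {s2,s5} by δ(·,1) → {s2} and {s5}.
No further refinement is possible. Final partition (7 blocks): {s8} | {s1,s6} | {s10} | {s0,s4} | {s9} | {s2} | {s5}.
State s5 belongs to the block {s5}, which has 1 states.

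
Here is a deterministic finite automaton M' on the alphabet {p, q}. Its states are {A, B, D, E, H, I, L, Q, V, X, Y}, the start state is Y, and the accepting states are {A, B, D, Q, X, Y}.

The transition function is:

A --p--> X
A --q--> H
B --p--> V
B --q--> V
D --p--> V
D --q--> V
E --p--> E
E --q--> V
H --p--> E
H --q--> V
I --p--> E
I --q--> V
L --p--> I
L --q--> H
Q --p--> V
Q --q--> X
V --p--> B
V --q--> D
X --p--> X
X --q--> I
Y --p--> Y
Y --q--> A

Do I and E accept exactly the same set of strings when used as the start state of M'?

Yes

First remove the unreachable states {L,Q}; 9 states remain.
Start with accepting vs non-accepting: {A,B,D,X,Y} | {E,H,I,V}.
Refine {A,B,D,X,Y} on symbol p: members go to different blocks, giving {A,X,Y} and {B,D}.
Refine {A,X,Y} on symbol q: members go to different blocks, giving {A,X} and {Y}.
Split {E,H,I,V} by δ(·,p) → {E,H,I} and {V}.
No further refinement is possible. Final partition (5 blocks): {A,X} | {E,H,I} | {B,D} | {Y} | {V}.
I and E lie in the same block of the stable partition, so they are equivalent — no string distinguishes them.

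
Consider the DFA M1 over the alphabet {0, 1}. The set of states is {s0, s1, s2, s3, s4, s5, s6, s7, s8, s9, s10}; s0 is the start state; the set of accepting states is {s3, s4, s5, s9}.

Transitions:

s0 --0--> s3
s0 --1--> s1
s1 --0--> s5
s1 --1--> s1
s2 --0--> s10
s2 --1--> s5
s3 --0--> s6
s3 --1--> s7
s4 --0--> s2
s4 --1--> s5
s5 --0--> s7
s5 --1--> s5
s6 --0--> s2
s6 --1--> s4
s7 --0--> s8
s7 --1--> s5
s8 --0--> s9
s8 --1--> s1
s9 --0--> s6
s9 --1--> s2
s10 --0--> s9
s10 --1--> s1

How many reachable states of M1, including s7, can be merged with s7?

2

Every state is reachable, so we keep all 11.
Initial partition by acceptance: {s3,s4,s5,s9} | {s0,s1,s2,s6,s7,s8,s10}.
Split {s3,s4,s5,s9} by δ(·,1) → {s3,s9} and {s4,s5}.
Refine {s0,s1,s2,s6,s7,s8,s10} on symbol 0: members go to different blocks, giving {s0,s8,s10} and {s2,s6,s7} and {s1}.
Split {s2,s6,s7} by δ(·,0) → {s2,s7} and {s6}.
The partition is now stable with 6 blocks: {s3,s9} | {s0,s8,s10} | {s4,s5} | {s2,s7} | {s1} | {s6}.
State s7 belongs to the block {s2,s7}, which has 2 states.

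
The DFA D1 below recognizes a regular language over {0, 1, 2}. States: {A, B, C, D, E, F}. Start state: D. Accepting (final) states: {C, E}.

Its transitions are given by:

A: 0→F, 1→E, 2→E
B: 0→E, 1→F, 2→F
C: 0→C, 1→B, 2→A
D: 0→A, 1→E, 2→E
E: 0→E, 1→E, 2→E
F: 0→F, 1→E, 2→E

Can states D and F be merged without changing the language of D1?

Reachable states from the start: {A,D,E,F}. Unreachable: {B,C} — drop them.
Initial partition by acceptance: {E} | {A,D,F}.
No further refinement is possible. Final partition (2 blocks): {E} | {A,D,F}.
D and F lie in the same block of the stable partition, so they are equivalent — no string distinguishes them.

Yes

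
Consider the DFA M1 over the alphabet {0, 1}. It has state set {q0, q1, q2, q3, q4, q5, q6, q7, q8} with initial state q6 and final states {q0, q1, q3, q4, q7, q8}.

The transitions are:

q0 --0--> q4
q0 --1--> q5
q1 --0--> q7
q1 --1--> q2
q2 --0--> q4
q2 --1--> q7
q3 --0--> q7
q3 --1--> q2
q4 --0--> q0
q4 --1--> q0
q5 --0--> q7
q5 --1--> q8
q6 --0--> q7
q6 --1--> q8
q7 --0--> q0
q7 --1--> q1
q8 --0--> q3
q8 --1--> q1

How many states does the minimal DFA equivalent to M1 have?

3

All states are reachable from the start state.
P0 = {q0,q1,q3,q4,q7,q8} | {q2,q5,q6}.
Split {q0,q1,q3,q4,q7,q8} by δ(·,1) → {q0,q1,q3} and {q4,q7,q8}.
The partition is now stable with 3 blocks: {q0,q1,q3} | {q2,q5,q6} | {q4,q7,q8}.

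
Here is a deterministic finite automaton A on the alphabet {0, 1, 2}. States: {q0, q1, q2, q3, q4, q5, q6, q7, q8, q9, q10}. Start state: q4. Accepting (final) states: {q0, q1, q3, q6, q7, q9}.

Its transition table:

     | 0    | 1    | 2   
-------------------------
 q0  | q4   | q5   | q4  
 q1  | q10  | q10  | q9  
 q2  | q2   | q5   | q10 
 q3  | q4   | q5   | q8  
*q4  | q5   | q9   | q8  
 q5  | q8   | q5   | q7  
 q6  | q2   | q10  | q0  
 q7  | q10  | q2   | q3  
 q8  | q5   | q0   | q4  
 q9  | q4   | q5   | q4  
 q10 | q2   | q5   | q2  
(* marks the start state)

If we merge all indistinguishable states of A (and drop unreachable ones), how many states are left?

5

First remove the unreachable states {q1,q6}; 9 states remain.
Start with accepting vs non-accepting: {q0,q3,q7,q9} | {q2,q4,q5,q8,q10}.
Refine {q0,q3,q7,q9} on symbol 2: members go to different blocks, giving {q0,q3,q9} and {q7}.
On input 1, block {q2,q4,q5,q8,q10} splits into {q2,q5,q10} and {q4,q8}.
Refine {q2,q5,q10} on symbol 0: members go to different blocks, giving {q2,q10} and {q5}.
No further refinement is possible. Final partition (5 blocks): {q0,q3,q9} | {q2,q10} | {q7} | {q4,q8} | {q5}.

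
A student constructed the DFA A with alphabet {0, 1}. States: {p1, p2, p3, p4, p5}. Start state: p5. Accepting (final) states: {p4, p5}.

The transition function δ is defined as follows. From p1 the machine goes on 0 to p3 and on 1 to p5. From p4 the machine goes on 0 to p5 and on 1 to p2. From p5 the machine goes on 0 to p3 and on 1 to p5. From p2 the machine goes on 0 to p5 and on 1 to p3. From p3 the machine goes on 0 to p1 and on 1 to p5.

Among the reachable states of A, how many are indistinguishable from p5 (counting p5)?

First remove the unreachable states {p2,p4}; 3 states remain.
Start with accepting vs non-accepting: {p5} | {p1,p3}.
The partition is now stable with 2 blocks: {p5} | {p1,p3}.
State p5 belongs to the block {p5}, which has 1 states.

1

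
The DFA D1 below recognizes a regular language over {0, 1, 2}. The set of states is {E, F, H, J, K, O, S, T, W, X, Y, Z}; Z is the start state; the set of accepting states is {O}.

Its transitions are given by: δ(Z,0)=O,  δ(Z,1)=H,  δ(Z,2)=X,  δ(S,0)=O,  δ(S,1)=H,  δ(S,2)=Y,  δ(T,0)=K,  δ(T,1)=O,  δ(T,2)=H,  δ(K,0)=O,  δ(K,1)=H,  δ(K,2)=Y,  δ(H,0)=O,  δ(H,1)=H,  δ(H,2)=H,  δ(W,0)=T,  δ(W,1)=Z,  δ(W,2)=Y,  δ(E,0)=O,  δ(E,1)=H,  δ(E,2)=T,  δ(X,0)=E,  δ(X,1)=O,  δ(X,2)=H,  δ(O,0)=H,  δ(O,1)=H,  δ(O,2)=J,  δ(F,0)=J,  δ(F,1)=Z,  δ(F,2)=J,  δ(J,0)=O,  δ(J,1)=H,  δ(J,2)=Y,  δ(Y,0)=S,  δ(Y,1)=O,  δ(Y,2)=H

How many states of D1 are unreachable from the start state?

Starting at Z and following transitions, the reachable set is {E, H, J, K, O, S, T, X, Y, Z}. That leaves F, W unreachable — 2 in total.

2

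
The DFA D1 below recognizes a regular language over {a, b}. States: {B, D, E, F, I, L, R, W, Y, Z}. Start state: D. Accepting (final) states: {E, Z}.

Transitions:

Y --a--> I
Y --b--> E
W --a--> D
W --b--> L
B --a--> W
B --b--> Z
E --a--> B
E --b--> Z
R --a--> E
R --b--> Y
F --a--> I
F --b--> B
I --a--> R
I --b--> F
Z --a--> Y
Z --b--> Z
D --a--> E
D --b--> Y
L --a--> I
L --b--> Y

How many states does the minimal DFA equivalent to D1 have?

Initial partition by acceptance: {E,Z} | {B,D,F,I,L,R,W,Y}.
Split {B,D,F,I,L,R,W,Y} by δ(·,a) → {B,F,I,L,W,Y} and {D,R}.
On input a, block {B,F,I,L,W,Y} splits into {B,F,L,Y} and {I,W}.
Refine {B,F,L,Y} on symbol b: members go to different blocks, giving {F,L} and {B,Y}.
No further refinement is possible. Final partition (5 blocks): {E,Z} | {F,L} | {D,R} | {I,W} | {B,Y}.

5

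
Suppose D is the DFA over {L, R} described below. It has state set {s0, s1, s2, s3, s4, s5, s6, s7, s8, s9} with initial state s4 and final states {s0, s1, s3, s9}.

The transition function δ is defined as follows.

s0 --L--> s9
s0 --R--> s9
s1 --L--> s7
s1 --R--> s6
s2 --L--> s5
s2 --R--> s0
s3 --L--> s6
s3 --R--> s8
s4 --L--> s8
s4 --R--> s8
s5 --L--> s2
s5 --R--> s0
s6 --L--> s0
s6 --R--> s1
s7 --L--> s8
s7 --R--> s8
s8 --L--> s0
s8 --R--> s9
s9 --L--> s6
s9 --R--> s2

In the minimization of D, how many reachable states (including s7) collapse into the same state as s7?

First remove the unreachable states {s3}; 9 states remain.
P0 = {s0,s1,s9} | {s2,s4,s5,s6,s7,s8}.
Split {s0,s1,s9} by δ(·,L) → {s1,s9} and {s0}.
Refine {s2,s4,s5,s6,s7,s8} on symbol L: members go to different blocks, giving {s2,s4,s5,s7} and {s6,s8}.
On input L, block {s1,s9} splits into {s1} and {s9}.
Refine {s2,s4,s5,s7} on symbol L: members go to different blocks, giving {s2,s5} and {s4,s7}.
On input R, block {s6,s8} splits into {s6} and {s8}.
The partition is now stable with 7 blocks: {s1} | {s2,s5} | {s0} | {s6} | {s9} | {s4,s7} | {s8}.
The equivalence class containing s7 is {s4,s7}, of size 2.

2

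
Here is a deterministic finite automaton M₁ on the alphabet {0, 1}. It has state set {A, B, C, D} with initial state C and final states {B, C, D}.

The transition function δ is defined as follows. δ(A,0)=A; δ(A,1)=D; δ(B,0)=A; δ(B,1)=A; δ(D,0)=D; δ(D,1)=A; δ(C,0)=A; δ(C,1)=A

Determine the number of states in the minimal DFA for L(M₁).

3

States {B} cannot be reached from the start state, so discard them.
Initial partition by acceptance: {C,D} | {A}.
Split {C,D} by δ(·,0) → {C} and {D}.
The partition is now stable with 3 blocks: {C} | {A} | {D}.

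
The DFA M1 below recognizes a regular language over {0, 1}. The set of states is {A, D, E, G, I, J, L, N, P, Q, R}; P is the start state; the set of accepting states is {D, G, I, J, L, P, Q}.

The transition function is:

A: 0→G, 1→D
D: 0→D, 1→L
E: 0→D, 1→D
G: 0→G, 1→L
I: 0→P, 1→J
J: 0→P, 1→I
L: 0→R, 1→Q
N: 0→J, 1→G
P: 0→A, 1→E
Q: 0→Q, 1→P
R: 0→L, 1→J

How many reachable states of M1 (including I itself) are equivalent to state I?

Reachable states from the start: {A,D,E,G,I,J,L,P,Q,R}. Unreachable: {N} — drop them.
P0 = {D,G,I,J,L,P,Q} | {A,E,R}.
On input 0, block {D,G,I,J,L,P,Q} splits into {D,G,I,J,Q} and {L,P}.
Split {D,G,I,J,Q} by δ(·,0) → {D,G,Q} and {I,J}.
On input 0, block {A,E,R} splits into {A,E} and {R}.
On input 0, block {L,P} splits into {L} and {P}.
Refine {D,G,Q} on symbol 1: members go to different blocks, giving {D,G} and {Q}.
Stable partition: {D,G} | {A,E} | {L} | {I,J} | {R} | {P} | {Q} — 7 equivalence classes.
State I belongs to the block {I,J}, which has 2 states.

2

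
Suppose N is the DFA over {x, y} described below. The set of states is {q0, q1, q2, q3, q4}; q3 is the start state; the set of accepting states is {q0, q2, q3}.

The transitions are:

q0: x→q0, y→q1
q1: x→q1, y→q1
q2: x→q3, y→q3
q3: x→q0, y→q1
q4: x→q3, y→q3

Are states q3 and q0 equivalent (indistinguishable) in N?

First remove the unreachable states {q2,q4}; 3 states remain.
Initial partition by acceptance: {q0,q3} | {q1}.
The partition is now stable with 2 blocks: {q0,q3} | {q1}.
q3 and q0 lie in the same block of the stable partition, so they are equivalent — no string distinguishes them.

Yes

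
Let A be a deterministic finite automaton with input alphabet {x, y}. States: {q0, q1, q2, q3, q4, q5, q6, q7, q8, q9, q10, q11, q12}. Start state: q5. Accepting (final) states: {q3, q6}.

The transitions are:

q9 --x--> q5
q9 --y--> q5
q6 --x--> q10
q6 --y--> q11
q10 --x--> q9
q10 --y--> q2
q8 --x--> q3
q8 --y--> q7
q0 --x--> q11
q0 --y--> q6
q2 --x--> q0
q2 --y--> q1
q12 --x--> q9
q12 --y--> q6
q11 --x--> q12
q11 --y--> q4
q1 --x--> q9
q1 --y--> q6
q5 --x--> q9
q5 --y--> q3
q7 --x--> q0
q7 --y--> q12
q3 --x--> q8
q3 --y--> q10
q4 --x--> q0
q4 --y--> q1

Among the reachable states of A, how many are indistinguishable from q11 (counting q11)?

1

Start with accepting vs non-accepting: {q3,q6} | {q0,q1,q2,q4,q5,q7,q8,q9,q10,q11,q12}.
Split {q0,q1,q2,q4,q5,q7,q8,q9,q10,q11,q12} by δ(·,x) → {q0,q1,q2,q4,q5,q7,q9,q10,q11,q12} and {q8}.
Split {q3,q6} by δ(·,x) → {q3} and {q6}.
Split {q0,q1,q2,q4,q5,q7,q9,q10,q11,q12} by δ(·,y) → {q2,q4,q7,q9,q10,q11} and {q0,q1,q12} and {q5}.
Refine {q2,q4,q7,q9,q10,q11} on symbol x: members go to different blocks, giving {q2,q4,q7,q11} and {q9} and {q10}.
On input y, block {q2,q4,q7,q11} splits into {q2,q4,q7} and {q11}.
Refine {q0,q1,q12} on symbol x: members go to different blocks, giving {q1,q12} and {q0}.
Stable partition: {q3} | {q2,q4,q7} | {q8} | {q6} | {q1,q12} | {q5} | {q9} | {q10} | {q11} | {q0} — 10 equivalence classes.
State q11 belongs to the block {q11}, which has 1 states.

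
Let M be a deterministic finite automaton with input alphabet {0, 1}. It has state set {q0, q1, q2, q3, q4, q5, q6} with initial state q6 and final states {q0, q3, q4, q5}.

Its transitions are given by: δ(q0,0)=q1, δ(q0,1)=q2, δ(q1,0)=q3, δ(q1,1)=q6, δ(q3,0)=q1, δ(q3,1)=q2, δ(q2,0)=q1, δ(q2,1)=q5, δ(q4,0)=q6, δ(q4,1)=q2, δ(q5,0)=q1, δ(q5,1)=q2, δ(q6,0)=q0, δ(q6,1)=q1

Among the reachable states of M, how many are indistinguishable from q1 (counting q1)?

2

First remove the unreachable states {q4}; 6 states remain.
P0 = {q0,q3,q5} | {q1,q2,q6}.
On input 0, block {q1,q2,q6} splits into {q1,q6} and {q2}.
No further refinement is possible. Final partition (3 blocks): {q0,q3,q5} | {q1,q6} | {q2}.
The equivalence class containing q1 is {q1,q6}, of size 2.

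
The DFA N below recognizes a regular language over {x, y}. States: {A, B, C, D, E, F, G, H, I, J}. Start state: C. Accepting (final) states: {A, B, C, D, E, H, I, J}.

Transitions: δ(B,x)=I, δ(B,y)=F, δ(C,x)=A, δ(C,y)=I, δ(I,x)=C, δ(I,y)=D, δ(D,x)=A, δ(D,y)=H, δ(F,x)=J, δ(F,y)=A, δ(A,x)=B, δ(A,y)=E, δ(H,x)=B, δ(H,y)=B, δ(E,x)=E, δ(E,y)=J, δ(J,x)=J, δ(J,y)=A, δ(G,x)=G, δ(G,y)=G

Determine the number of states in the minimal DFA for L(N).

First remove the unreachable states {G}; 9 states remain.
Start with accepting vs non-accepting: {A,B,C,D,E,H,I,J} | {F}.
Split {A,B,C,D,E,H,I,J} by δ(·,y) → {A,C,D,E,H,I,J} and {B}.
Split {A,C,D,E,H,I,J} by δ(·,x) → {C,D,E,I,J} and {A,H}.
On input x, block {C,D,E,I,J} splits into {E,I,J} and {C,D}.
Refine {E,I,J} on symbol x: members go to different blocks, giving {E,J} and {I}.
Split {E,J} by δ(·,y) → {E} and {J}.
Split {A,H} by δ(·,y) → {A} and {H}.
Split {C,D} by δ(·,y) → {C} and {D}.
The partition is now stable with 9 blocks: {E} | {F} | {B} | {A} | {C} | {I} | {J} | {H} | {D}.

9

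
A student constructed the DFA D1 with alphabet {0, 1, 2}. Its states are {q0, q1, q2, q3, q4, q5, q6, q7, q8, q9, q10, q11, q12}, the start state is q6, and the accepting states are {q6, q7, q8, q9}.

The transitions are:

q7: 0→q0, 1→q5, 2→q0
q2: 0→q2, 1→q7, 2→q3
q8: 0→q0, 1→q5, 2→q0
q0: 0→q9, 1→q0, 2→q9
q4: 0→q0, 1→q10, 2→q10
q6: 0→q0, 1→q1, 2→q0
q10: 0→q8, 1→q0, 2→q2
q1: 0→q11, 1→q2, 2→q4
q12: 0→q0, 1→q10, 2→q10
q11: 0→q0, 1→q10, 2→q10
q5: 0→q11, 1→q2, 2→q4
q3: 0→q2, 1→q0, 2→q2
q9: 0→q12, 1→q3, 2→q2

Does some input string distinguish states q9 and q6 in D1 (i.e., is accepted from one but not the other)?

Yes

P0 = {q6,q7,q8,q9} | {q0,q1,q2,q3,q4,q5,q10,q11,q12}.
On input 0, block {q0,q1,q2,q3,q4,q5,q10,q11,q12} splits into {q1,q2,q3,q4,q5,q11,q12} and {q0,q10}.
Refine {q6,q7,q8,q9} on symbol 0: members go to different blocks, giving {q6,q7,q8} and {q9}.
On input 0, block {q1,q2,q3,q4,q5,q11,q12} splits into {q1,q2,q3,q5} and {q4,q11,q12}.
Refine {q1,q2,q3,q5} on symbol 0: members go to different blocks, giving {q1,q5} and {q2,q3}.
On input 0, block {q0,q10} splits into {q0} and {q10}.
Split {q2,q3} by δ(·,1) → {q2} and {q3}.
Stable partition: {q6,q7,q8} | {q1,q5} | {q0} | {q9} | {q4,q11,q12} | {q2} | {q10} | {q3} — 8 equivalence classes.
q9 and q6 end up in different blocks, so they are distinguishable. For instance, the string '00' is accepted from only q6.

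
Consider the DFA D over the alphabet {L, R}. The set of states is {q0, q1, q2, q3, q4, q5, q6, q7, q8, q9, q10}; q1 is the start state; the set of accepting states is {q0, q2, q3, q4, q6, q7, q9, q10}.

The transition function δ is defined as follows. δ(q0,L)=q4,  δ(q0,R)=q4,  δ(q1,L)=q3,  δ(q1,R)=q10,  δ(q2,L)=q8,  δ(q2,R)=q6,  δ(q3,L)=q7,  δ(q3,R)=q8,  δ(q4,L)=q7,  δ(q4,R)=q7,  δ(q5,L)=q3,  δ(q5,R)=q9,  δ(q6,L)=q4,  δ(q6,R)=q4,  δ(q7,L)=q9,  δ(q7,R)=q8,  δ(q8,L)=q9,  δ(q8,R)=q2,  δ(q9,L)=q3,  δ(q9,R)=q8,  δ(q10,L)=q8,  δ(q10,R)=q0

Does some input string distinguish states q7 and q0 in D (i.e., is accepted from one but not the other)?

Yes

States {q5} cannot be reached from the start state, so discard them.
Initial partition by acceptance: {q0,q2,q3,q4,q6,q7,q9,q10} | {q1,q8}.
Split {q0,q2,q3,q4,q6,q7,q9,q10} by δ(·,L) → {q0,q3,q4,q6,q7,q9} and {q2,q10}.
Refine {q0,q3,q4,q6,q7,q9} on symbol R: members go to different blocks, giving {q0,q4,q6} and {q3,q7,q9}.
Split {q0,q4,q6} by δ(·,L) → {q0,q6} and {q4}.
The partition is now stable with 5 blocks: {q0,q6} | {q1,q8} | {q2,q10} | {q3,q7,q9} | {q4}.
q7 and q0 end up in different blocks, so they are distinguishable. For instance, the string 'R' is accepted from only q0.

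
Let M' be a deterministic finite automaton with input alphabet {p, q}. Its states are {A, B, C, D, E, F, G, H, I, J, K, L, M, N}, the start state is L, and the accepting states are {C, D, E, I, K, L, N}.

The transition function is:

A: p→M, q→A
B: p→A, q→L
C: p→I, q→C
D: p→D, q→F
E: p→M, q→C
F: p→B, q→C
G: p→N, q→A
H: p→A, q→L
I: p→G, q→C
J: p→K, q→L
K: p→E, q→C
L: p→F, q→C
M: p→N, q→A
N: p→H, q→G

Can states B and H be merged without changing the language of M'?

Yes

States {D,E,J,K} cannot be reached from the start state, so discard them.
Start with accepting vs non-accepting: {C,I,L,N} | {A,B,F,G,H,M}.
Refine {C,I,L,N} on symbol p: members go to different blocks, giving {I,L,N} and {C}.
Split {I,L,N} by δ(·,q) → {I,L} and {N}.
Split {A,B,F,G,H,M} by δ(·,p) → {A,B,F,H} and {G,M}.
Split {I,L} by δ(·,p) → {I} and {L}.
Split {A,B,F,H} by δ(·,p) → {B,F,H} and {A}.
Split {B,F,H} by δ(·,p) → {B,H} and {F}.
Stable partition: {I} | {B,H} | {C} | {N} | {G,M} | {L} | {A} | {F} — 8 equivalence classes.
B and H lie in the same block of the stable partition, so they are equivalent — no string distinguishes them.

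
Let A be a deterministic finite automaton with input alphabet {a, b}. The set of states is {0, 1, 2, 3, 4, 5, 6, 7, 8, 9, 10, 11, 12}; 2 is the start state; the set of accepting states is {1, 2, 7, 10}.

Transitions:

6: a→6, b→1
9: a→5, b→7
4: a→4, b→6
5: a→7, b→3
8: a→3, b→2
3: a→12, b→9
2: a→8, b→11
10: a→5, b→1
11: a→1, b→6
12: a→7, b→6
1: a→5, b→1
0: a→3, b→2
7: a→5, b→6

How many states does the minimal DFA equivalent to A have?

10

States {0,4,10} cannot be reached from the start state, so discard them.
Start with accepting vs non-accepting: {1,2,7} | {3,5,6,8,9,11,12}.
On input b, block {1,2,7} splits into {2,7} and {1}.
Split {3,5,6,8,9,11,12} by δ(·,a) → {3,6,8,9} and {5,12} and {11}.
Refine {2,7} on symbol a: members go to different blocks, giving {2} and {7}.
On input a, block {3,6,8,9} splits into {3,9} and {6,8}.
Refine {3,9} on symbol b: members go to different blocks, giving {3} and {9}.
Split {5,12} by δ(·,b) → {5} and {12}.
Refine {6,8} on symbol a: members go to different blocks, giving {6} and {8}.
Stable partition: {2} | {3} | {1} | {5} | {11} | {7} | {6} | {9} | {12} | {8} — 10 equivalence classes.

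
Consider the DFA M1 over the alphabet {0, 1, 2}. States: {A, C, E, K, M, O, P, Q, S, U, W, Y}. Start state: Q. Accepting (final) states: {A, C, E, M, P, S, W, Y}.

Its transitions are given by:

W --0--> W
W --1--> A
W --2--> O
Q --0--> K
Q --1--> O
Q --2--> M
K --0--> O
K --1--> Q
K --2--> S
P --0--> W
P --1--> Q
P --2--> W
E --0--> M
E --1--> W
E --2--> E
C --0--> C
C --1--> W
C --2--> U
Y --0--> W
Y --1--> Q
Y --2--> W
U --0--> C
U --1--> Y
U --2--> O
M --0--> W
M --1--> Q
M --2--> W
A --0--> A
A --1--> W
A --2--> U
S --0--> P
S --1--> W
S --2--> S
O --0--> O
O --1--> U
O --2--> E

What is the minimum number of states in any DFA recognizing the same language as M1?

All states are reachable from the start state.
P0 = {A,C,E,M,P,S,W,Y} | {K,O,Q,U}.
On input 1, block {A,C,E,M,P,S,W,Y} splits into {A,C,E,S,W} and {M,P,Y}.
On input 0, block {A,C,E,S,W} splits into {A,C,W} and {E,S}.
Refine {K,O,Q,U} on symbol 0: members go to different blocks, giving {K,O,Q} and {U}.
Split {A,C,W} by δ(·,2) → {A,C} and {W}.
Refine {K,O,Q} on symbol 1: members go to different blocks, giving {K,Q} and {O}.
Split {K,Q} by δ(·,0) → {Q} and {K}.
No further refinement is possible. Final partition (8 blocks): {A,C} | {Q} | {M,P,Y} | {E,S} | {U} | {W} | {O} | {K}.

8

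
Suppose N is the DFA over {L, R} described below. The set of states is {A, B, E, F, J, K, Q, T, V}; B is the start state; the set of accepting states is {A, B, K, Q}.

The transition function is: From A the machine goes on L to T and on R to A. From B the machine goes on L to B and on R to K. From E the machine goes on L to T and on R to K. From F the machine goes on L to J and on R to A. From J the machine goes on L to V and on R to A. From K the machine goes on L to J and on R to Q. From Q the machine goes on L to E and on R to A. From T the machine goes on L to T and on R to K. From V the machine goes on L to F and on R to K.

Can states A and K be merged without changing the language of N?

Yes

P0 = {A,B,K,Q} | {E,F,J,T,V}.
Split {A,B,K,Q} by δ(·,L) → {A,K,Q} and {B}.
Stable partition: {A,K,Q} | {E,F,J,T,V} | {B} — 3 equivalence classes.
A and K lie in the same block of the stable partition, so they are equivalent — no string distinguishes them.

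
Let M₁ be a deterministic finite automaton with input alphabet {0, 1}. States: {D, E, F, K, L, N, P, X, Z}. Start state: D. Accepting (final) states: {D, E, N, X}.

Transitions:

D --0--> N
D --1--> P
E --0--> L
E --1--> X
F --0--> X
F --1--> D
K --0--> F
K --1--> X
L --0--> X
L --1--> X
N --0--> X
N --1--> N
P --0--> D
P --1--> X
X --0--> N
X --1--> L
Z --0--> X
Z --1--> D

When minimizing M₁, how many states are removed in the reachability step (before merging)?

4

BFS from D reaches {D, L, N, P, X}; the 4 state(s) E, F, K, Z are never visited.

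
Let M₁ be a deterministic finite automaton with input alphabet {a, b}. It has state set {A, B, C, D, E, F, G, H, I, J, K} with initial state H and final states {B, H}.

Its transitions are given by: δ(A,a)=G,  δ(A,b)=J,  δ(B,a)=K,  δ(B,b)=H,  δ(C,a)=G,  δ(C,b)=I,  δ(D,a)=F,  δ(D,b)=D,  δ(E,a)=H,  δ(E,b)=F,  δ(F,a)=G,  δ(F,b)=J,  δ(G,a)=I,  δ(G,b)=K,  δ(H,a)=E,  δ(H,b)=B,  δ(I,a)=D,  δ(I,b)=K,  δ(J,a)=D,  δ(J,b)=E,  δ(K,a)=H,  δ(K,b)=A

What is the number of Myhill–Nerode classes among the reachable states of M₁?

6

States {C} cannot be reached from the start state, so discard them.
Initial partition by acceptance: {B,H} | {A,D,E,F,G,I,J,K}.
On input a, block {A,D,E,F,G,I,J,K} splits into {A,D,F,G,I,J} and {E,K}.
On input b, block {A,D,F,G,I,J} splits into {A,D,F} and {G,I,J}.
Split {A,D,F} by δ(·,a) → {A,F} and {D}.
Split {G,I,J} by δ(·,a) → {I,J} and {G}.
No further refinement is possible. Final partition (6 blocks): {B,H} | {A,F} | {E,K} | {I,J} | {D} | {G}.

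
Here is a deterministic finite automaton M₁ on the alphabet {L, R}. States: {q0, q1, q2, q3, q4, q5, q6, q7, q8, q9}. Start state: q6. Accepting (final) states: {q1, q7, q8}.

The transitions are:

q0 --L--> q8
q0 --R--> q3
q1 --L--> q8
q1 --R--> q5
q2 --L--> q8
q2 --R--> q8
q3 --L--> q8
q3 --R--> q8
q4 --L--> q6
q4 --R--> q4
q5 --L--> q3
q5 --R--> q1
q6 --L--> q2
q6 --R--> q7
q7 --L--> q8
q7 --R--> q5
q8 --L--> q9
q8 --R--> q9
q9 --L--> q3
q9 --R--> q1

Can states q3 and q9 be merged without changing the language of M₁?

Reachable states from the start: {q1,q2,q3,q5,q6,q7,q8,q9}. Unreachable: {q0,q4} — drop them.
Start with accepting vs non-accepting: {q1,q7,q8} | {q2,q3,q5,q6,q9}.
Split {q1,q7,q8} by δ(·,L) → {q1,q7} and {q8}.
On input L, block {q2,q3,q5,q6,q9} splits into {q5,q6,q9} and {q2,q3}.
No further refinement is possible. Final partition (4 blocks): {q1,q7} | {q5,q6,q9} | {q8} | {q2,q3}.
q3 and q9 end up in different blocks, so they are distinguishable. For instance, the string 'L' is accepted from only q3.

No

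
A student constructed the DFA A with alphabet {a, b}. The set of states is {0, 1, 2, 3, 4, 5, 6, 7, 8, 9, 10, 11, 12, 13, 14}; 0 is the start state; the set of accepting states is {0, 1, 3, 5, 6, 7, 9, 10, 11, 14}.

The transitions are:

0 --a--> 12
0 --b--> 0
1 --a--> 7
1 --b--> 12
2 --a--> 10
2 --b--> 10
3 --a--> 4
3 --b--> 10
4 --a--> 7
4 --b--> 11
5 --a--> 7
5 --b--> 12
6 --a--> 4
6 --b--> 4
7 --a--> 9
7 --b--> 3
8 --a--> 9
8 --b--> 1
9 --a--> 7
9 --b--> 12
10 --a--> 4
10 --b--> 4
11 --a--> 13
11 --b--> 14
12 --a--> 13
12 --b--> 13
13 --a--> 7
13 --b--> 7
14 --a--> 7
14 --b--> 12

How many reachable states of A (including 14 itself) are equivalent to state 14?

2

States {1,2,5,6,8} cannot be reached from the start state, so discard them.
Initial partition by acceptance: {0,3,7,9,10,11,14} | {4,12,13}.
Refine {0,3,7,9,10,11,14} on symbol a: members go to different blocks, giving {0,3,10,11} and {7,9,14}.
Refine {0,3,10,11} on symbol b: members go to different blocks, giving {0,3} and {10} and {11}.
Refine {0,3} on symbol b: members go to different blocks, giving {0} and {3}.
On input a, block {4,12,13} splits into {4,13} and {12}.
On input b, block {4,13} splits into {4} and {13}.
Split {7,9,14} by δ(·,b) → {9,14} and {7}.
Stable partition: {0} | {4} | {9,14} | {10} | {11} | {3} | {12} | {13} | {7} — 9 equivalence classes.
State 14 belongs to the block {9,14}, which has 2 states.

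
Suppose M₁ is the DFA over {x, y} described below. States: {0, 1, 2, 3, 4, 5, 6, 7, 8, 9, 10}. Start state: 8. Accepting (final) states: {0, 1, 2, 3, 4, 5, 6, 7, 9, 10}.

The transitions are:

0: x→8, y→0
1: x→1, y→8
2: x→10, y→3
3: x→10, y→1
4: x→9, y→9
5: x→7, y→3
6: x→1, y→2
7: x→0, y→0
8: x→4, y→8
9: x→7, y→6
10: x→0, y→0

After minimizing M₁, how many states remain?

9

Reachable states from the start: {0,1,2,3,4,6,7,8,9,10}. Unreachable: {5} — drop them.
P0 = {0,1,2,3,4,6,7,9,10} | {8}.
Refine {0,1,2,3,4,6,7,9,10} on symbol x: members go to different blocks, giving {1,2,3,4,6,7,9,10} and {0}.
Refine {1,2,3,4,6,7,9,10} on symbol x: members go to different blocks, giving {1,2,3,4,6,9} and {7,10}.
On input x, block {1,2,3,4,6,9} splits into {1,4,6} and {2,3,9}.
Refine {1,4,6} on symbol x: members go to different blocks, giving {1,6} and {4}.
Refine {1,6} on symbol y: members go to different blocks, giving {1} and {6}.
On input y, block {2,3,9} splits into {2} and {3} and {9}.
The partition is now stable with 9 blocks: {1} | {8} | {0} | {7,10} | {2} | {4} | {6} | {3} | {9}.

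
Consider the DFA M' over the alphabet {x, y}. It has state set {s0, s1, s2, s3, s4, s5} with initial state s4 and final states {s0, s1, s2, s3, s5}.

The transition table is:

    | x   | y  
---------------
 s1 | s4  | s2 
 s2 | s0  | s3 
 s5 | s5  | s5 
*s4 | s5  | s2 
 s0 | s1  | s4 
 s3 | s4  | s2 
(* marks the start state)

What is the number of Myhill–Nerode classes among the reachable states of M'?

Start with accepting vs non-accepting: {s0,s1,s2,s3,s5} | {s4}.
On input x, block {s0,s1,s2,s3,s5} splits into {s0,s2,s5} and {s1,s3}.
Refine {s0,s2,s5} on symbol x: members go to different blocks, giving {s2,s5} and {s0}.
Refine {s2,s5} on symbol x: members go to different blocks, giving {s2} and {s5}.
Stable partition: {s2} | {s4} | {s1,s3} | {s0} | {s5} — 5 equivalence classes.

5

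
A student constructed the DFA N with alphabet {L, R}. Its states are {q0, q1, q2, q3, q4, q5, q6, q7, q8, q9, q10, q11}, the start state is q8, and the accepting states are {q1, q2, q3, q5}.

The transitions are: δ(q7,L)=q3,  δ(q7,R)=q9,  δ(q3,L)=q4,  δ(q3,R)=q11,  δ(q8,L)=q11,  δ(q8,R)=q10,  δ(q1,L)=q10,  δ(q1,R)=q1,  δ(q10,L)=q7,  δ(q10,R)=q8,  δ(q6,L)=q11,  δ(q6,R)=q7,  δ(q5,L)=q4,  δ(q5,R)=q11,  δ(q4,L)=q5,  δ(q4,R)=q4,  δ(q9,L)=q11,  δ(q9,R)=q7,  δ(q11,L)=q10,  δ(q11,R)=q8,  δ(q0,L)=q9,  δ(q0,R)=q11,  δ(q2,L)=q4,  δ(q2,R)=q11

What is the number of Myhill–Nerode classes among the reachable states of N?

7

First remove the unreachable states {q0,q1,q2,q6}; 8 states remain.
Initial partition by acceptance: {q3,q5} | {q4,q7,q8,q9,q10,q11}.
Refine {q4,q7,q8,q9,q10,q11} on symbol L: members go to different blocks, giving {q8,q9,q10,q11} and {q4,q7}.
Refine {q8,q9,q10,q11} on symbol L: members go to different blocks, giving {q8,q9,q11} and {q10}.
Refine {q8,q9,q11} on symbol L: members go to different blocks, giving {q8,q9} and {q11}.
Split {q8,q9} by δ(·,R) → {q8} and {q9}.
Split {q4,q7} by δ(·,R) → {q4} and {q7}.
Stable partition: {q3,q5} | {q8} | {q4} | {q10} | {q11} | {q9} | {q7} — 7 equivalence classes.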